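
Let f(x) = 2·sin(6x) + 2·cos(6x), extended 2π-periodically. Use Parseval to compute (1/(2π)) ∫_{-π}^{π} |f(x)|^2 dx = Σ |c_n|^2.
Σ |c_n|^2 = 4

Expand |f|^2 and use orthogonality of {sin(nx), cos(mx)} on [-π, π]:
  ∫_{-π}^{π} sin(nx)^2 dx = π, ∫ cos(mx)^2 dx = π, and cross terms integrate to 0.
So ∫_{-π}^{π} f(x)^2 dx = 2^2 · π + 2^2 · π = (4 + 4)π.
Divide by 2π: (4 + 4)/2 = 4.
By Parseval, this equals Σ |c_n|^2.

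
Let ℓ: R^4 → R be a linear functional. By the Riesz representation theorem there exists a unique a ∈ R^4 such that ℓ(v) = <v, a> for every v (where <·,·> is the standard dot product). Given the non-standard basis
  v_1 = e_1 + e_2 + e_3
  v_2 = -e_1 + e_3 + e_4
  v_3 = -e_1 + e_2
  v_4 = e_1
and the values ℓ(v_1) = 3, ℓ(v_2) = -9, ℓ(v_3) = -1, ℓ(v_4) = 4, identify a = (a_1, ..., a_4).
a = (4, 3, -4, -1)

Write a = (a_1, ..., a_4) in the standard basis. For each basis vector v_i, ℓ(v_i) = <v_i, a> is a linear equation in the a_j's. Collect the n equations into a matrix system V a = ℓ, where row i of V is v_i (expressed in the standard basis). Since V is invertible (lower-triangular with 1s on the diagonal, up to permutation), solve by back-substitution:
  V =
[[1, 1, 1, 0],
 [-1, 0, 1, 1],
 [-1, 1, 0, 0],
 [1, 0, 0, 0]]
  V a = (3, -9, -1, 4)
Solving gives a = (4, 3, -4, -1).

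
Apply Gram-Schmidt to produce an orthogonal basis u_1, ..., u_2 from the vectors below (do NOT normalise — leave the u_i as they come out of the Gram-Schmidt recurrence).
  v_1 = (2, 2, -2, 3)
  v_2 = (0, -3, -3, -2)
Orthogonal basis:
  u_1 = (2, 2, -2, 3)
  u_2 = (4/7, -17/7, -25/7, -8/7)

Apply the Gram-Schmidt recurrence
  u_1 = v_1
  u_i = v_i − Σ_{j<i} ((v_i · u_j) / (u_j · u_j)) · u_j.

Step by step this gives:
  u_1 = (2, 2, -2, 3)
  u_2 = (4/7, -17/7, -25/7, -8/7)

Orthogonality check:
  u_2 · u_1 = 0 (should be 0)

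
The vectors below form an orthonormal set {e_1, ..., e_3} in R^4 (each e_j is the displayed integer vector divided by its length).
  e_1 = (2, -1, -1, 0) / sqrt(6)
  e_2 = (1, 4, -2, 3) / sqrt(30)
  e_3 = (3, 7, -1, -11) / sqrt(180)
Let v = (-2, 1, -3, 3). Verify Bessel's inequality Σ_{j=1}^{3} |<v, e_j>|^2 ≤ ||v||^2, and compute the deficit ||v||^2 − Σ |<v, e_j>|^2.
Σ |<v, e_j>|^2 = 539/36; ||v||^2 = 23; deficit = 289/36

Write each e_j = u_j / sqrt(<u_j, u_j>) where u_j is the displayed integer vector. Then <v, e_j> = <v, u_j> / sqrt(<u_j, u_j>), so |<v, e_j>|^2 = <v, u_j>^2 / <u_j, u_j>.
Coefficients: <v, e_1> = -2/sqrt(6), <v, e_2> = 17/sqrt(30), <v, e_3> = -29/sqrt(180).
Square and sum: Σ |<v, e_j>|^2 = 539/36.
Compute ||v||^2 = v·v = 23.
Deficit = 23 − 539/36 = 289/36 ≥ 0, confirming Bessel's inequality. (The deficit equals ||v − Σ <v,e_j> e_j||^2, the squared distance from v to span{e_j}.)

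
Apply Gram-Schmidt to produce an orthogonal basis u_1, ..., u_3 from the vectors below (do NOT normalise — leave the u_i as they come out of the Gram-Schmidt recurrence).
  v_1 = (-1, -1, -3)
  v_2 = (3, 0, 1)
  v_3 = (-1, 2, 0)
Orthogonal basis:
  u_1 = (-1, -1, -3)
  u_2 = (27/11, -6/11, -7/11)
  u_3 = (15/74, 60/37, -45/74)

Apply the Gram-Schmidt recurrence
  u_1 = v_1
  u_i = v_i − Σ_{j<i} ((v_i · u_j) / (u_j · u_j)) · u_j.

Step by step this gives:
  u_1 = (-1, -1, -3)
  u_2 = (27/11, -6/11, -7/11)
  u_3 = (15/74, 60/37, -45/74)

Orthogonality check:
  u_2 · u_1 = 0 (should be 0)
  u_3 · u_1 = 0 (should be 0)
  u_3 · u_2 = 0 (should be 0)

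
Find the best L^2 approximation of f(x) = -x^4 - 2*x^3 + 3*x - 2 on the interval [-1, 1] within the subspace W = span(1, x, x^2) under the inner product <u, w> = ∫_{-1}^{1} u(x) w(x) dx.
g(x) = -6*x^2/7 + 9*x/5 - 67/35

The best approximation g ∈ W is the orthogonal projection of f onto W. Writing g = a_0 + a_1 x + a_2 x^2, the coefficients solve the normal equations G · a = b where
  G_{ij} = <φ_i, φ_j> and b_i = <f, φ_i>, with φ_0 = 1, φ_1 = x, φ_2 = x^2.
G =
  [2, 0, 2/3]
  [0, 2/3, 0]
  [2/3, 0, 2/5],
b = (-22/5, 6/5, -34/21).
Solving gives a_0 = -67/35, a_1 = 9/5, a_2 = -6/7, so
  g(x) = -6*x^2/7 + 9*x/5 - 67/35.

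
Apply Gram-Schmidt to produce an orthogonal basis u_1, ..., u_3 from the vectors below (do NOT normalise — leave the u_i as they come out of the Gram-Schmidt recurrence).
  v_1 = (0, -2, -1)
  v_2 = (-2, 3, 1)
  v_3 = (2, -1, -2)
Orthogonal basis:
  u_1 = (0, -2, -1)
  u_2 = (-2, 1/5, -2/5)
  u_3 = (8/21, 16/21, -32/21)

Apply the Gram-Schmidt recurrence
  u_1 = v_1
  u_i = v_i − Σ_{j<i} ((v_i · u_j) / (u_j · u_j)) · u_j.

Step by step this gives:
  u_1 = (0, -2, -1)
  u_2 = (-2, 1/5, -2/5)
  u_3 = (8/21, 16/21, -32/21)

Orthogonality check:
  u_2 · u_1 = 0 (should be 0)
  u_3 · u_1 = 0 (should be 0)
  u_3 · u_2 = 0 (should be 0)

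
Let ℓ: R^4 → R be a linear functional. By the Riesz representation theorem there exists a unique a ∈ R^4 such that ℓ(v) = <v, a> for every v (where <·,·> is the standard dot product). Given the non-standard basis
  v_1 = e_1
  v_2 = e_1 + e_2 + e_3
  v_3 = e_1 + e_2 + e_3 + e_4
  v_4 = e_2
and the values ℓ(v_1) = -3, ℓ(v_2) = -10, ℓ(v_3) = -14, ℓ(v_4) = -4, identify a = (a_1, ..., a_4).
a = (-3, -4, -3, -4)

Write a = (a_1, ..., a_4) in the standard basis. For each basis vector v_i, ℓ(v_i) = <v_i, a> is a linear equation in the a_j's. Collect the n equations into a matrix system V a = ℓ, where row i of V is v_i (expressed in the standard basis). Since V is invertible (lower-triangular with 1s on the diagonal, up to permutation), solve by back-substitution:
  V =
[[1, 0, 0, 0],
 [1, 1, 1, 0],
 [1, 1, 1, 1],
 [0, 1, 0, 0]]
  V a = (-3, -10, -14, -4)
Solving gives a = (-3, -4, -3, -4).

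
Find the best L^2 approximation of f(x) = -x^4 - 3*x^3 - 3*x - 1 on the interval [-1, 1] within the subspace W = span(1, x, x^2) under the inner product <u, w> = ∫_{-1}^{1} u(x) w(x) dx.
g(x) = -6*x^2/7 - 24*x/5 - 32/35

The best approximation g ∈ W is the orthogonal projection of f onto W. Writing g = a_0 + a_1 x + a_2 x^2, the coefficients solve the normal equations G · a = b where
  G_{ij} = <φ_i, φ_j> and b_i = <f, φ_i>, with φ_0 = 1, φ_1 = x, φ_2 = x^2.
G =
  [2, 0, 2/3]
  [0, 2/3, 0]
  [2/3, 0, 2/5],
b = (-12/5, -16/5, -20/21).
Solving gives a_0 = -32/35, a_1 = -24/5, a_2 = -6/7, so
  g(x) = -6*x^2/7 - 24*x/5 - 32/35.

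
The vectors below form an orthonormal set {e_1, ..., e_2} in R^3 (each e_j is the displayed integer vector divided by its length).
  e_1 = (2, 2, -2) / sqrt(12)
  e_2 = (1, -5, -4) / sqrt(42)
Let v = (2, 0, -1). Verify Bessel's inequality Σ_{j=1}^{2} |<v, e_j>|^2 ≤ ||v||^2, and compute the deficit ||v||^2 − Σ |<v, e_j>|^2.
Σ |<v, e_j>|^2 = 27/7; ||v||^2 = 5; deficit = 8/7

Write each e_j = u_j / sqrt(<u_j, u_j>) where u_j is the displayed integer vector. Then <v, e_j> = <v, u_j> / sqrt(<u_j, u_j>), so |<v, e_j>|^2 = <v, u_j>^2 / <u_j, u_j>.
Coefficients: <v, e_1> = 6/sqrt(12), <v, e_2> = 6/sqrt(42).
Square and sum: Σ |<v, e_j>|^2 = 27/7.
Compute ||v||^2 = v·v = 5.
Deficit = 5 − 27/7 = 8/7 ≥ 0, confirming Bessel's inequality. (The deficit equals ||v − Σ <v,e_j> e_j||^2, the squared distance from v to span{e_j}.)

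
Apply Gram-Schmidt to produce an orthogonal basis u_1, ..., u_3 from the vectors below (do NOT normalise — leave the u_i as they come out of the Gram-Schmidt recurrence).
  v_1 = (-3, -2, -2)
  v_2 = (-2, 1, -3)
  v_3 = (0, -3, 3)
Orthogonal basis:
  u_1 = (-3, -2, -2)
  u_2 = (-4/17, 37/17, -31/17)
  u_3 = (-8/23, 5/23, 7/23)

Apply the Gram-Schmidt recurrence
  u_1 = v_1
  u_i = v_i − Σ_{j<i} ((v_i · u_j) / (u_j · u_j)) · u_j.

Step by step this gives:
  u_1 = (-3, -2, -2)
  u_2 = (-4/17, 37/17, -31/17)
  u_3 = (-8/23, 5/23, 7/23)

Orthogonality check:
  u_2 · u_1 = 0 (should be 0)
  u_3 · u_1 = 0 (should be 0)
  u_3 · u_2 = 0 (should be 0)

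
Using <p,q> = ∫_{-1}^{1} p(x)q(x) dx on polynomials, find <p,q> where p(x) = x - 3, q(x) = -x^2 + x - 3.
<p,q> = 62/3

Expand the product: p(x)·q(x) = -x^3 + 4*x^2 - 6*x + 9.
∫_{-1}^{1} of each monomial x^k gives [2/(k+1) if k even, 0 if k odd]. Integrating term-by-term (or equivalently evaluating the antiderivative F(x) = -x^4/4 + 4*x^3/3 - 3*x^2 + 9*x at the endpoints):
  F(1) − F(−1) = 85/12 − (-163/12) = 62/3.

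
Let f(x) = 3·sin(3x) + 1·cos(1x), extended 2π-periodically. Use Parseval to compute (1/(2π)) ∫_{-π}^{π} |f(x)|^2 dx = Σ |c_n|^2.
Σ |c_n|^2 = 5

Expand |f|^2 and use orthogonality of {sin(nx), cos(mx)} on [-π, π]:
  ∫_{-π}^{π} sin(nx)^2 dx = π, ∫ cos(mx)^2 dx = π, and cross terms integrate to 0.
So ∫_{-π}^{π} f(x)^2 dx = 3^2 · π + 1^2 · π = (9 + 1)π.
Divide by 2π: (9 + 1)/2 = 5.
By Parseval, this equals Σ |c_n|^2.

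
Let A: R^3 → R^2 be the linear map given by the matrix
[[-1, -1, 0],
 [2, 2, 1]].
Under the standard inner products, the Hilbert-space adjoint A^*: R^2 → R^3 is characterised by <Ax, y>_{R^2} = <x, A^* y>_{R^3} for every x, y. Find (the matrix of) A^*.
A^* = A^T =
[[-1, 2],
 [-1, 2],
 [0, 1]]

For real matrices with standard dot products, the defining identity <Ax, y> = <x, A^* y> gives (Ax)^T y = x^T (A^*) y, i.e. x^T A^T y = x^T (A^*) y. Since this holds for all x, y, we must have A^* = A^T. Therefore
A^* =
[[-1, 2],
 [-1, 2],
 [0, 1]].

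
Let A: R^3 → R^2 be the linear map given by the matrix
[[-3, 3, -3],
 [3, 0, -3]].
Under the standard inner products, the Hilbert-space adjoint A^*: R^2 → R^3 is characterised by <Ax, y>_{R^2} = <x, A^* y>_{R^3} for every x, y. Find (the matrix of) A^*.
A^* = A^T =
[[-3, 3],
 [3, 0],
 [-3, -3]]

For real matrices with standard dot products, the defining identity <Ax, y> = <x, A^* y> gives (Ax)^T y = x^T (A^*) y, i.e. x^T A^T y = x^T (A^*) y. Since this holds for all x, y, we must have A^* = A^T. Therefore
A^* =
[[-3, 3],
 [3, 0],
 [-3, -3]].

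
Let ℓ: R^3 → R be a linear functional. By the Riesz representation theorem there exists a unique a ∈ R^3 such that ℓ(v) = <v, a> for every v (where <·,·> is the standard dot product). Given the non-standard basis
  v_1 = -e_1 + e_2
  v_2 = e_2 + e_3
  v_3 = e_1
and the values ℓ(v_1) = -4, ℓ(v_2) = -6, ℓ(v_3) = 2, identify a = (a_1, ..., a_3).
a = (2, -2, -4)

Write a = (a_1, ..., a_3) in the standard basis. For each basis vector v_i, ℓ(v_i) = <v_i, a> is a linear equation in the a_j's. Collect the n equations into a matrix system V a = ℓ, where row i of V is v_i (expressed in the standard basis). Since V is invertible (lower-triangular with 1s on the diagonal, up to permutation), solve by back-substitution:
  V =
[[-1, 1, 0],
 [0, 1, 1],
 [1, 0, 0]]
  V a = (-4, -6, 2)
Solving gives a = (2, -2, -4).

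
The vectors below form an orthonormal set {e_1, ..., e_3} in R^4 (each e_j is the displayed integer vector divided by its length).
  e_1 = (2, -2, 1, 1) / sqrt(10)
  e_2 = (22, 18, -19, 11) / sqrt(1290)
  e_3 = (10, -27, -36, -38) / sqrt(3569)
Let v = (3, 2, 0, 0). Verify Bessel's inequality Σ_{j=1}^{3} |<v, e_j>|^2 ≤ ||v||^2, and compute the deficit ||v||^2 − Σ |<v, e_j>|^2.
Σ |<v, e_j>|^2 = 716/83; ||v||^2 = 13; deficit = 363/83

Write each e_j = u_j / sqrt(<u_j, u_j>) where u_j is the displayed integer vector. Then <v, e_j> = <v, u_j> / sqrt(<u_j, u_j>), so |<v, e_j>|^2 = <v, u_j>^2 / <u_j, u_j>.
Coefficients: <v, e_1> = 2/sqrt(10), <v, e_2> = 102/sqrt(1290), <v, e_3> = -24/sqrt(3569).
Square and sum: Σ |<v, e_j>|^2 = 716/83.
Compute ||v||^2 = v·v = 13.
Deficit = 13 − 716/83 = 363/83 ≥ 0, confirming Bessel's inequality. (The deficit equals ||v − Σ <v,e_j> e_j||^2, the squared distance from v to span{e_j}.)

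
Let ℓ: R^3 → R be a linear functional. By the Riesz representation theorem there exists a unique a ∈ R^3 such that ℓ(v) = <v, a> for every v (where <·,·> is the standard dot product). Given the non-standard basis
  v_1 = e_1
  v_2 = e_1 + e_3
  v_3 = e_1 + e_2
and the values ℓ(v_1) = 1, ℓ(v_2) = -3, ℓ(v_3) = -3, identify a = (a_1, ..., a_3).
a = (1, -4, -4)

Write a = (a_1, ..., a_3) in the standard basis. For each basis vector v_i, ℓ(v_i) = <v_i, a> is a linear equation in the a_j's. Collect the n equations into a matrix system V a = ℓ, where row i of V is v_i (expressed in the standard basis). Since V is invertible (lower-triangular with 1s on the diagonal, up to permutation), solve by back-substitution:
  V =
[[1, 0, 0],
 [1, 0, 1],
 [1, 1, 0]]
  V a = (1, -3, -3)
Solving gives a = (1, -4, -4).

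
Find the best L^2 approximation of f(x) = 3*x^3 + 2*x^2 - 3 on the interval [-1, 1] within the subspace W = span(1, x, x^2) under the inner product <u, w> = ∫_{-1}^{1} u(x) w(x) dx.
g(x) = 2*x^2 + 9*x/5 - 3

The best approximation g ∈ W is the orthogonal projection of f onto W. Writing g = a_0 + a_1 x + a_2 x^2, the coefficients solve the normal equations G · a = b where
  G_{ij} = <φ_i, φ_j> and b_i = <f, φ_i>, with φ_0 = 1, φ_1 = x, φ_2 = x^2.
G =
  [2, 0, 2/3]
  [0, 2/3, 0]
  [2/3, 0, 2/5],
b = (-14/3, 6/5, -6/5).
Solving gives a_0 = -3, a_1 = 9/5, a_2 = 2, so
  g(x) = 2*x^2 + 9*x/5 - 3.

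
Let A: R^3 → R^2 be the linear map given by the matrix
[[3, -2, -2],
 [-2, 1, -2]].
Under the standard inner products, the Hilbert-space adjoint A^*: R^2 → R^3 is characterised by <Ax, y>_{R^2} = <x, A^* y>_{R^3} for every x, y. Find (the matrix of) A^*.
A^* = A^T =
[[3, -2],
 [-2, 1],
 [-2, -2]]

For real matrices with standard dot products, the defining identity <Ax, y> = <x, A^* y> gives (Ax)^T y = x^T (A^*) y, i.e. x^T A^T y = x^T (A^*) y. Since this holds for all x, y, we must have A^* = A^T. Therefore
A^* =
[[3, -2],
 [-2, 1],
 [-2, -2]].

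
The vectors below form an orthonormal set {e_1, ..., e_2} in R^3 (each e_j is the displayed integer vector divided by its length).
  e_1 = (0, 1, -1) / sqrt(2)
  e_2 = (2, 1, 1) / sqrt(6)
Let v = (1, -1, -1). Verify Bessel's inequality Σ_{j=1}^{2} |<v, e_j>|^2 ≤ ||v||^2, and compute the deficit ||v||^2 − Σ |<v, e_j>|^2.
Σ |<v, e_j>|^2 = 0; ||v||^2 = 3; deficit = 3

Write each e_j = u_j / sqrt(<u_j, u_j>) where u_j is the displayed integer vector. Then <v, e_j> = <v, u_j> / sqrt(<u_j, u_j>), so |<v, e_j>|^2 = <v, u_j>^2 / <u_j, u_j>.
Coefficients: <v, e_1> = 0/sqrt(2), <v, e_2> = 0/sqrt(6).
Square and sum: Σ |<v, e_j>|^2 = 0.
Compute ||v||^2 = v·v = 3.
Deficit = 3 − 0 = 3 ≥ 0, confirming Bessel's inequality. (The deficit equals ||v − Σ <v,e_j> e_j||^2, the squared distance from v to span{e_j}.)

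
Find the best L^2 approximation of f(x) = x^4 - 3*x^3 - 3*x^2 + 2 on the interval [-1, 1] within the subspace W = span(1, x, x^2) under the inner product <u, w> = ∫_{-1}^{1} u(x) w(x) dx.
g(x) = -15*x^2/7 - 9*x/5 + 67/35

The best approximation g ∈ W is the orthogonal projection of f onto W. Writing g = a_0 + a_1 x + a_2 x^2, the coefficients solve the normal equations G · a = b where
  G_{ij} = <φ_i, φ_j> and b_i = <f, φ_i>, with φ_0 = 1, φ_1 = x, φ_2 = x^2.
G =
  [2, 0, 2/3]
  [0, 2/3, 0]
  [2/3, 0, 2/5],
b = (12/5, -6/5, 44/105).
Solving gives a_0 = 67/35, a_1 = -9/5, a_2 = -15/7, so
  g(x) = -15*x^2/7 - 9*x/5 + 67/35.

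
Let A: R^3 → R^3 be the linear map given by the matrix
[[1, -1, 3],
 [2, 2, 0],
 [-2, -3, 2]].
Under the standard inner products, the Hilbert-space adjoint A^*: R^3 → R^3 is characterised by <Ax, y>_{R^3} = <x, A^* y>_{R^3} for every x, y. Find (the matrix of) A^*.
A^* = A^T =
[[1, 2, -2],
 [-1, 2, -3],
 [3, 0, 2]]

For real matrices with standard dot products, the defining identity <Ax, y> = <x, A^* y> gives (Ax)^T y = x^T (A^*) y, i.e. x^T A^T y = x^T (A^*) y. Since this holds for all x, y, we must have A^* = A^T. Therefore
A^* =
[[1, 2, -2],
 [-1, 2, -3],
 [3, 0, 2]].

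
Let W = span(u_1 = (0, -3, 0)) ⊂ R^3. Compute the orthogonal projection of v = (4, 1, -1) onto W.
proj_W(v) = (0, 1, 0)

Set up U = [u_1 | ... | u_1] ∈ R^(3×1). The projector onto W = col(U) is P = U (U^T U)^(-1) U^T.
Compute U^T U =
  [9],
and U^T v = (-3).
Solve U^T U · c = U^T v for the coefficients: c = (-1/3). The projection is proj_W(v) = U c.
Check: (v - proj_W(v)) · u_1 = 0  (should be 0).
Result: proj_W(v) = (0, 1, 0).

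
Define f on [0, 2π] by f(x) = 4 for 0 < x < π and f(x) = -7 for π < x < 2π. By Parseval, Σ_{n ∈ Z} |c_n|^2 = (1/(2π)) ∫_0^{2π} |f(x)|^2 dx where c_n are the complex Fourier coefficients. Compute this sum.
Σ |c_n|^2 = 65/2

Parseval equates the L^2 energy of f (normalised by 1/(2π)) with the ℓ^2 sum of its Fourier coefficients: (1/(2π)) ∫_0^{2π} |f|^2 = Σ |c_n|^2.
Compute the left side: (1/(2π)) [∫_0^π 4^2 dx + ∫_π^{2π} (-7)^2 dx] = (1/(2π)) · (16π + 49π) = (16 + 49)/2 = 65/2.
So Σ_{n ∈ Z} |c_n|^2 = 65/2.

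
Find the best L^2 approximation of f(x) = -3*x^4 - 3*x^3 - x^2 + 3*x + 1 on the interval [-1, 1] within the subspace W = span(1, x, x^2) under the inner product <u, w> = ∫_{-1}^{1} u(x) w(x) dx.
g(x) = -25*x^2/7 + 6*x/5 + 44/35

The best approximation g ∈ W is the orthogonal projection of f onto W. Writing g = a_0 + a_1 x + a_2 x^2, the coefficients solve the normal equations G · a = b where
  G_{ij} = <φ_i, φ_j> and b_i = <f, φ_i>, with φ_0 = 1, φ_1 = x, φ_2 = x^2.
G =
  [2, 0, 2/3]
  [0, 2/3, 0]
  [2/3, 0, 2/5],
b = (2/15, 4/5, -62/105).
Solving gives a_0 = 44/35, a_1 = 6/5, a_2 = -25/7, so
  g(x) = -25*x^2/7 + 6*x/5 + 44/35.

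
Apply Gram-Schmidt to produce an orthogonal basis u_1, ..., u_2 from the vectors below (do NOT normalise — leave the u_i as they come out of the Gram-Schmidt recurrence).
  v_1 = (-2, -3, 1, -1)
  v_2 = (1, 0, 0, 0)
Orthogonal basis:
  u_1 = (-2, -3, 1, -1)
  u_2 = (11/15, -2/5, 2/15, -2/15)

Apply the Gram-Schmidt recurrence
  u_1 = v_1
  u_i = v_i − Σ_{j<i} ((v_i · u_j) / (u_j · u_j)) · u_j.

Step by step this gives:
  u_1 = (-2, -3, 1, -1)
  u_2 = (11/15, -2/5, 2/15, -2/15)

Orthogonality check:
  u_2 · u_1 = 0 (should be 0)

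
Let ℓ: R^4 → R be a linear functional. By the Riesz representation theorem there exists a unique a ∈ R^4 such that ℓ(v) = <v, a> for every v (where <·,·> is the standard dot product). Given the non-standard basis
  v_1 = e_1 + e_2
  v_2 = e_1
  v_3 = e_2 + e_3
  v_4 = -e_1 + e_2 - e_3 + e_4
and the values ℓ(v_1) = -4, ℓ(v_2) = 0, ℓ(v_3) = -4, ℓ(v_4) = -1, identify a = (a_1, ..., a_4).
a = (0, -4, 0, 3)

Write a = (a_1, ..., a_4) in the standard basis. For each basis vector v_i, ℓ(v_i) = <v_i, a> is a linear equation in the a_j's. Collect the n equations into a matrix system V a = ℓ, where row i of V is v_i (expressed in the standard basis). Since V is invertible (lower-triangular with 1s on the diagonal, up to permutation), solve by back-substitution:
  V =
[[1, 1, 0, 0],
 [1, 0, 0, 0],
 [0, 1, 1, 0],
 [-1, 1, -1, 1]]
  V a = (-4, 0, -4, -1)
Solving gives a = (0, -4, 0, 3).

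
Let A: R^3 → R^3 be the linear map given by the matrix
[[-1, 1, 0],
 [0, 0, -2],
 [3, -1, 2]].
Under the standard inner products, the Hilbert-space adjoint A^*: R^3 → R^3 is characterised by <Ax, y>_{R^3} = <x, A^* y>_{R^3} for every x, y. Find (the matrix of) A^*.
A^* = A^T =
[[-1, 0, 3],
 [1, 0, -1],
 [0, -2, 2]]

For real matrices with standard dot products, the defining identity <Ax, y> = <x, A^* y> gives (Ax)^T y = x^T (A^*) y, i.e. x^T A^T y = x^T (A^*) y. Since this holds for all x, y, we must have A^* = A^T. Therefore
A^* =
[[-1, 0, 3],
 [1, 0, -1],
 [0, -2, 2]].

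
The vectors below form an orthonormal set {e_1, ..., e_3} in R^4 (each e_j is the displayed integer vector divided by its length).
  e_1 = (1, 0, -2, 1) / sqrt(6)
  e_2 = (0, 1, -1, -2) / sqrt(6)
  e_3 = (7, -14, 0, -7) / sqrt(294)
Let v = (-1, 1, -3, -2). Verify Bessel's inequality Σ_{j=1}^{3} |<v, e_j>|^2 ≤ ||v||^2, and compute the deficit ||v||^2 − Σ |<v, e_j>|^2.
Σ |<v, e_j>|^2 = 37/3; ||v||^2 = 15; deficit = 8/3

Write each e_j = u_j / sqrt(<u_j, u_j>) where u_j is the displayed integer vector. Then <v, e_j> = <v, u_j> / sqrt(<u_j, u_j>), so |<v, e_j>|^2 = <v, u_j>^2 / <u_j, u_j>.
Coefficients: <v, e_1> = 3/sqrt(6), <v, e_2> = 8/sqrt(6), <v, e_3> = -7/sqrt(294).
Square and sum: Σ |<v, e_j>|^2 = 37/3.
Compute ||v||^2 = v·v = 15.
Deficit = 15 − 37/3 = 8/3 ≥ 0, confirming Bessel's inequality. (The deficit equals ||v − Σ <v,e_j> e_j||^2, the squared distance from v to span{e_j}.)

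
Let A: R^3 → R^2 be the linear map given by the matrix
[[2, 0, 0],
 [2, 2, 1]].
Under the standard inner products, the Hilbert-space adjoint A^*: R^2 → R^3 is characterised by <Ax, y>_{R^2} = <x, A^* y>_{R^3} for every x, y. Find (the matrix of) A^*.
A^* = A^T =
[[2, 2],
 [0, 2],
 [0, 1]]

For real matrices with standard dot products, the defining identity <Ax, y> = <x, A^* y> gives (Ax)^T y = x^T (A^*) y, i.e. x^T A^T y = x^T (A^*) y. Since this holds for all x, y, we must have A^* = A^T. Therefore
A^* =
[[2, 2],
 [0, 2],
 [0, 1]].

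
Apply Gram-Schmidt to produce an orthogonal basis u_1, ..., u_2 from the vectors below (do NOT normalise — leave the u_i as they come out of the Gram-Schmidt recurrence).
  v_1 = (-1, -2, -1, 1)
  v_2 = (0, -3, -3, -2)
Orthogonal basis:
  u_1 = (-1, -2, -1, 1)
  u_2 = (1, -1, -2, -3)

Apply the Gram-Schmidt recurrence
  u_1 = v_1
  u_i = v_i − Σ_{j<i} ((v_i · u_j) / (u_j · u_j)) · u_j.

Step by step this gives:
  u_1 = (-1, -2, -1, 1)
  u_2 = (1, -1, -2, -3)

Orthogonality check:
  u_2 · u_1 = 0 (should be 0)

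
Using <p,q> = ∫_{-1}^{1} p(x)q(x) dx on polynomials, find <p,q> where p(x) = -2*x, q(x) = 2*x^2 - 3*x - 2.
<p,q> = 4

Expand the product: p(x)·q(x) = -4*x^3 + 6*x^2 + 4*x.
∫_{-1}^{1} of each monomial x^k gives [2/(k+1) if k even, 0 if k odd]. Integrating term-by-term (or equivalently evaluating the antiderivative F(x) = -x^4 + 2*x^3 + 2*x^2 at the endpoints):
  F(1) − F(−1) = 3 − (-1) = 4.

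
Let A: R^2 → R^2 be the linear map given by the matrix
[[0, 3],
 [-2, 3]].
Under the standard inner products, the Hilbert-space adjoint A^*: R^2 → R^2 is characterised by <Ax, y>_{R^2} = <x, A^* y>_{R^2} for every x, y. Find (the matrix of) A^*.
A^* = A^T =
[[0, -2],
 [3, 3]]

For real matrices with standard dot products, the defining identity <Ax, y> = <x, A^* y> gives (Ax)^T y = x^T (A^*) y, i.e. x^T A^T y = x^T (A^*) y. Since this holds for all x, y, we must have A^* = A^T. Therefore
A^* =
[[0, -2],
 [3, 3]].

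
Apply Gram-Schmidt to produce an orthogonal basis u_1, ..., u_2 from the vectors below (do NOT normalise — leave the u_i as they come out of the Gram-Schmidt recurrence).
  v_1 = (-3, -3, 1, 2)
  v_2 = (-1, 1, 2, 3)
Orthogonal basis:
  u_1 = (-3, -3, 1, 2)
  u_2 = (1/23, 47/23, 38/23, 53/23)

Apply the Gram-Schmidt recurrence
  u_1 = v_1
  u_i = v_i − Σ_{j<i} ((v_i · u_j) / (u_j · u_j)) · u_j.

Step by step this gives:
  u_1 = (-3, -3, 1, 2)
  u_2 = (1/23, 47/23, 38/23, 53/23)

Orthogonality check:
  u_2 · u_1 = 0 (should be 0)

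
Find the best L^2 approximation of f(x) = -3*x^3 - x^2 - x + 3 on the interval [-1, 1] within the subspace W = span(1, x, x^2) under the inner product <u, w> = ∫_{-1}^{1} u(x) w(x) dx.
g(x) = -x^2 - 14*x/5 + 3

The best approximation g ∈ W is the orthogonal projection of f onto W. Writing g = a_0 + a_1 x + a_2 x^2, the coefficients solve the normal equations G · a = b where
  G_{ij} = <φ_i, φ_j> and b_i = <f, φ_i>, with φ_0 = 1, φ_1 = x, φ_2 = x^2.
G =
  [2, 0, 2/3]
  [0, 2/3, 0]
  [2/3, 0, 2/5],
b = (16/3, -28/15, 8/5).
Solving gives a_0 = 3, a_1 = -14/5, a_2 = -1, so
  g(x) = -x^2 - 14*x/5 + 3.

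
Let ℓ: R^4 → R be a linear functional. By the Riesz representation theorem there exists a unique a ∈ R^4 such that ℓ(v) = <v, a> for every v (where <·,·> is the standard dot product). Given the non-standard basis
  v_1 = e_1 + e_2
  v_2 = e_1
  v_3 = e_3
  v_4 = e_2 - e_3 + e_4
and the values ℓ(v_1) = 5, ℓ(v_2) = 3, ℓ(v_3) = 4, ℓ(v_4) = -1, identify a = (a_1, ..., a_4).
a = (3, 2, 4, 1)

Write a = (a_1, ..., a_4) in the standard basis. For each basis vector v_i, ℓ(v_i) = <v_i, a> is a linear equation in the a_j's. Collect the n equations into a matrix system V a = ℓ, where row i of V is v_i (expressed in the standard basis). Since V is invertible (lower-triangular with 1s on the diagonal, up to permutation), solve by back-substitution:
  V =
[[1, 1, 0, 0],
 [1, 0, 0, 0],
 [0, 0, 1, 0],
 [0, 1, -1, 1]]
  V a = (5, 3, 4, -1)
Solving gives a = (3, 2, 4, 1).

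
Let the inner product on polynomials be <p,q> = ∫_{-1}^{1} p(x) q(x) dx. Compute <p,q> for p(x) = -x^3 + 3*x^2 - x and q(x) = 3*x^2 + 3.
<p,q> = 48/5

Expand the product: p(x)·q(x) = -3*x^5 + 9*x^4 - 6*x^3 + 9*x^2 - 3*x.
∫_{-1}^{1} of each monomial x^k gives [2/(k+1) if k even, 0 if k odd]. Integrating term-by-term (or equivalently evaluating the antiderivative F(x) = -x^6/2 + 9*x^5/5 - 3*x^4/2 + 3*x^3 - 3*x^2/2 at the endpoints):
  F(1) − F(−1) = 13/10 − (-83/10) = 48/5.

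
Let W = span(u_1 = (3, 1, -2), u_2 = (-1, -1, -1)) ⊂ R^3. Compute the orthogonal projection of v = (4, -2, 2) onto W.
proj_W(v) = (37/19, 27/19, 12/19)

Set up U = [u_1 | ... | u_2] ∈ R^(3×2). The projector onto W = col(U) is P = U (U^T U)^(-1) U^T.
Compute U^T U =
  [14, -2]
  [-2, 3],
and U^T v = (6, -4).
Solve U^T U · c = U^T v for the coefficients: c = (5/19, -22/19). The projection is proj_W(v) = U c.
Check: (v - proj_W(v)) · u_1 = 0  (should be 0).
Check: (v - proj_W(v)) · u_2 = 0  (should be 0).
Result: proj_W(v) = (37/19, 27/19, 12/19).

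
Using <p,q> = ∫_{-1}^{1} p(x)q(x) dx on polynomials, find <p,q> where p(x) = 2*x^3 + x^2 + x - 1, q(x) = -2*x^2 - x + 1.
<p,q> = -34/15

Expand the product: p(x)·q(x) = -4*x^5 - 4*x^4 - x^3 + 2*x^2 + 2*x - 1.
∫_{-1}^{1} of each monomial x^k gives [2/(k+1) if k even, 0 if k odd]. Integrating term-by-term (or equivalently evaluating the antiderivative F(x) = -2*x^6/3 - 4*x^5/5 - x^4/4 + 2*x^3/3 + x^2 - x at the endpoints):
  F(1) − F(−1) = -21/20 − (73/60) = -34/15.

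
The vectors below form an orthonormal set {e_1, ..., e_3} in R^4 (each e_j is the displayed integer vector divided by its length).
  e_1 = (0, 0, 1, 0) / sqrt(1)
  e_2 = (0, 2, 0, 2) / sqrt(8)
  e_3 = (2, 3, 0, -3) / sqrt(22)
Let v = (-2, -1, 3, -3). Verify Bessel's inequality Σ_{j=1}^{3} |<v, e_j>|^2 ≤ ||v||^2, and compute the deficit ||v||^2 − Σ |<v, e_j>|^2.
Σ |<v, e_j>|^2 = 189/11; ||v||^2 = 23; deficit = 64/11

Write each e_j = u_j / sqrt(<u_j, u_j>) where u_j is the displayed integer vector. Then <v, e_j> = <v, u_j> / sqrt(<u_j, u_j>), so |<v, e_j>|^2 = <v, u_j>^2 / <u_j, u_j>.
Coefficients: <v, e_1> = 3/sqrt(1), <v, e_2> = -8/sqrt(8), <v, e_3> = 2/sqrt(22).
Square and sum: Σ |<v, e_j>|^2 = 189/11.
Compute ||v||^2 = v·v = 23.
Deficit = 23 − 189/11 = 64/11 ≥ 0, confirming Bessel's inequality. (The deficit equals ||v − Σ <v,e_j> e_j||^2, the squared distance from v to span{e_j}.)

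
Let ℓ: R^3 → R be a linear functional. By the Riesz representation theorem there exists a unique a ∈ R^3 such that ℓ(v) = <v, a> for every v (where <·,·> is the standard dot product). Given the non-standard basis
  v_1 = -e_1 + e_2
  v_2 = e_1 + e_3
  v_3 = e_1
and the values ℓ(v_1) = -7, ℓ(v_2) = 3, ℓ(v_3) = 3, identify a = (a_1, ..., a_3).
a = (3, -4, 0)

Write a = (a_1, ..., a_3) in the standard basis. For each basis vector v_i, ℓ(v_i) = <v_i, a> is a linear equation in the a_j's. Collect the n equations into a matrix system V a = ℓ, where row i of V is v_i (expressed in the standard basis). Since V is invertible (lower-triangular with 1s on the diagonal, up to permutation), solve by back-substitution:
  V =
[[-1, 1, 0],
 [1, 0, 1],
 [1, 0, 0]]
  V a = (-7, 3, 3)
Solving gives a = (3, -4, 0).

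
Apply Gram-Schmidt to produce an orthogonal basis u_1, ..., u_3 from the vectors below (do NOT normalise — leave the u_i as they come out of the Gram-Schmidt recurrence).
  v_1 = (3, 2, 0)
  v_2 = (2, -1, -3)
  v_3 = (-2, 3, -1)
Orthogonal basis:
  u_1 = (3, 2, 0)
  u_2 = (14/13, -21/13, -3)
  u_3 = (-138/83, 207/83, -161/83)

Apply the Gram-Schmidt recurrence
  u_1 = v_1
  u_i = v_i − Σ_{j<i} ((v_i · u_j) / (u_j · u_j)) · u_j.

Step by step this gives:
  u_1 = (3, 2, 0)
  u_2 = (14/13, -21/13, -3)
  u_3 = (-138/83, 207/83, -161/83)

Orthogonality check:
  u_2 · u_1 = 0 (should be 0)
  u_3 · u_1 = 0 (should be 0)
  u_3 · u_2 = 0 (should be 0)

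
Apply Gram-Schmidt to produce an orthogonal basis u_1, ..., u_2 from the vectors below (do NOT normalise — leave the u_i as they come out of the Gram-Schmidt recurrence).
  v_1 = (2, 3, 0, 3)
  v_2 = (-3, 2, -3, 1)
Orthogonal basis:
  u_1 = (2, 3, 0, 3)
  u_2 = (-36/11, 35/22, -3, 13/22)

Apply the Gram-Schmidt recurrence
  u_1 = v_1
  u_i = v_i − Σ_{j<i} ((v_i · u_j) / (u_j · u_j)) · u_j.

Step by step this gives:
  u_1 = (2, 3, 0, 3)
  u_2 = (-36/11, 35/22, -3, 13/22)

Orthogonality check:
  u_2 · u_1 = 0 (should be 0)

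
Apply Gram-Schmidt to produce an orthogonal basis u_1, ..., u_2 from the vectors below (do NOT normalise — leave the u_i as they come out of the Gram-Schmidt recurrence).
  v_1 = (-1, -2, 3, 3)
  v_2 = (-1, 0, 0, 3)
Orthogonal basis:
  u_1 = (-1, -2, 3, 3)
  u_2 = (-13/23, 20/23, -30/23, 39/23)

Apply the Gram-Schmidt recurrence
  u_1 = v_1
  u_i = v_i − Σ_{j<i} ((v_i · u_j) / (u_j · u_j)) · u_j.

Step by step this gives:
  u_1 = (-1, -2, 3, 3)
  u_2 = (-13/23, 20/23, -30/23, 39/23)

Orthogonality check:
  u_2 · u_1 = 0 (should be 0)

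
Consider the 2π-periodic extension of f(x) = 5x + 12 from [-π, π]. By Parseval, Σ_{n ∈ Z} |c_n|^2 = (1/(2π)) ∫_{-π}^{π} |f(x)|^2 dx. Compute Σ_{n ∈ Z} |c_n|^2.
Σ |c_n|^2 = 25π^2/3 + 144

Expand and integrate term by term over [-π, π]:
  ∫ (5x)^2 dx = 25·(2π^3/3); ∫ 2·5·(12)·x dx = 0 (odd integrand); ∫ 12^2 dx = 144·2π.
So (1/(2π)) ∫_{-π}^{π} (5x + 12)^2 dx = 25π^2/3 + 144 = 25π^2/3 + 144.
Parseval ⇒ Σ |c_n|^2 = 25π^2/3 + 144.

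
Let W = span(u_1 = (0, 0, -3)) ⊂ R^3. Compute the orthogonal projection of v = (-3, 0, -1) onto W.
proj_W(v) = (0, 0, -1)

Set up U = [u_1 | ... | u_1] ∈ R^(3×1). The projector onto W = col(U) is P = U (U^T U)^(-1) U^T.
Compute U^T U =
  [9],
and U^T v = (3).
Solve U^T U · c = U^T v for the coefficients: c = (1/3). The projection is proj_W(v) = U c.
Check: (v - proj_W(v)) · u_1 = 0  (should be 0).
Result: proj_W(v) = (0, 0, -1).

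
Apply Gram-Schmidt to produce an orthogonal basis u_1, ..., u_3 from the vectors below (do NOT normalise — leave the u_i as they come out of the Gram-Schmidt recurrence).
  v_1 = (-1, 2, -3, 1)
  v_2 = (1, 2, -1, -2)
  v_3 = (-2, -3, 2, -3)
Orthogonal basis:
  u_1 = (-1, 2, -3, 1)
  u_2 = (19/15, 22/15, -1/5, -34/15)
  u_3 = (-187/67, -79/67, -41/67, -152/67)

Apply the Gram-Schmidt recurrence
  u_1 = v_1
  u_i = v_i − Σ_{j<i} ((v_i · u_j) / (u_j · u_j)) · u_j.

Step by step this gives:
  u_1 = (-1, 2, -3, 1)
  u_2 = (19/15, 22/15, -1/5, -34/15)
  u_3 = (-187/67, -79/67, -41/67, -152/67)

Orthogonality check:
  u_2 · u_1 = 0 (should be 0)
  u_3 · u_1 = 0 (should be 0)
  u_3 · u_2 = 0 (should be 0)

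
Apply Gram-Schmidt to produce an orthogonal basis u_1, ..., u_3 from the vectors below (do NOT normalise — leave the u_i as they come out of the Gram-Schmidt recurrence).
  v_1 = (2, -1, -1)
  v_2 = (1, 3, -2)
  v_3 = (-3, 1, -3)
Orthogonal basis:
  u_1 = (2, -1, -1)
  u_2 = (2/3, 19/6, -11/6)
  u_3 = (-165/83, -99/83, -231/83)

Apply the Gram-Schmidt recurrence
  u_1 = v_1
  u_i = v_i − Σ_{j<i} ((v_i · u_j) / (u_j · u_j)) · u_j.

Step by step this gives:
  u_1 = (2, -1, -1)
  u_2 = (2/3, 19/6, -11/6)
  u_3 = (-165/83, -99/83, -231/83)

Orthogonality check:
  u_2 · u_1 = 0 (should be 0)
  u_3 · u_1 = 0 (should be 0)
  u_3 · u_2 = 0 (should be 0)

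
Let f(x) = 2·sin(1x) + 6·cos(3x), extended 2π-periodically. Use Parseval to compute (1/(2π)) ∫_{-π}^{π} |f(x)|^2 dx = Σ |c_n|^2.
Σ |c_n|^2 = 20

Expand |f|^2 and use orthogonality of {sin(nx), cos(mx)} on [-π, π]:
  ∫_{-π}^{π} sin(nx)^2 dx = π, ∫ cos(mx)^2 dx = π, and cross terms integrate to 0.
So ∫_{-π}^{π} f(x)^2 dx = 2^2 · π + 6^2 · π = (4 + 36)π.
Divide by 2π: (4 + 36)/2 = 20.
By Parseval, this equals Σ |c_n|^2.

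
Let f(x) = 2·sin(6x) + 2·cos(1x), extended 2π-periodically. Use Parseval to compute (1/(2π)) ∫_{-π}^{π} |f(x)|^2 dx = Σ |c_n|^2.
Σ |c_n|^2 = 4

Expand |f|^2 and use orthogonality of {sin(nx), cos(mx)} on [-π, π]:
  ∫_{-π}^{π} sin(nx)^2 dx = π, ∫ cos(mx)^2 dx = π, and cross terms integrate to 0.
So ∫_{-π}^{π} f(x)^2 dx = 2^2 · π + 2^2 · π = (4 + 4)π.
Divide by 2π: (4 + 4)/2 = 4.
By Parseval, this equals Σ |c_n|^2.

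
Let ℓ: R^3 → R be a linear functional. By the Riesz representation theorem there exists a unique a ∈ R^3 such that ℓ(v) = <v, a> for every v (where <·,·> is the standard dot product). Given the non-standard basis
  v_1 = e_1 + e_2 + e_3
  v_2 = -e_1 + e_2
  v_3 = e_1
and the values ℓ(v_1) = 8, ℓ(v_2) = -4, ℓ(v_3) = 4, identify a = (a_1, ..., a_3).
a = (4, 0, 4)

Write a = (a_1, ..., a_3) in the standard basis. For each basis vector v_i, ℓ(v_i) = <v_i, a> is a linear equation in the a_j's. Collect the n equations into a matrix system V a = ℓ, where row i of V is v_i (expressed in the standard basis). Since V is invertible (lower-triangular with 1s on the diagonal, up to permutation), solve by back-substitution:
  V =
[[1, 1, 1],
 [-1, 1, 0],
 [1, 0, 0]]
  V a = (8, -4, 4)
Solving gives a = (4, 0, 4).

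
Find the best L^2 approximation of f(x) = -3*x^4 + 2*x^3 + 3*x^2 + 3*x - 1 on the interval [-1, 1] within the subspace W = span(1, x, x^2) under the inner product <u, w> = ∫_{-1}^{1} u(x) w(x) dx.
g(x) = 3*x^2/7 + 21*x/5 - 26/35

The best approximation g ∈ W is the orthogonal projection of f onto W. Writing g = a_0 + a_1 x + a_2 x^2, the coefficients solve the normal equations G · a = b where
  G_{ij} = <φ_i, φ_j> and b_i = <f, φ_i>, with φ_0 = 1, φ_1 = x, φ_2 = x^2.
G =
  [2, 0, 2/3]
  [0, 2/3, 0]
  [2/3, 0, 2/5],
b = (-6/5, 14/5, -34/105).
Solving gives a_0 = -26/35, a_1 = 21/5, a_2 = 3/7, so
  g(x) = 3*x^2/7 + 21*x/5 - 26/35.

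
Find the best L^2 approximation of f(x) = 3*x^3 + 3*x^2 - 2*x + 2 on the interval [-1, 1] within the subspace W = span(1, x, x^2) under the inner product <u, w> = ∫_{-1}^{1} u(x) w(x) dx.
g(x) = 3*x^2 - x/5 + 2

The best approximation g ∈ W is the orthogonal projection of f onto W. Writing g = a_0 + a_1 x + a_2 x^2, the coefficients solve the normal equations G · a = b where
  G_{ij} = <φ_i, φ_j> and b_i = <f, φ_i>, with φ_0 = 1, φ_1 = x, φ_2 = x^2.
G =
  [2, 0, 2/3]
  [0, 2/3, 0]
  [2/3, 0, 2/5],
b = (6, -2/15, 38/15).
Solving gives a_0 = 2, a_1 = -1/5, a_2 = 3, so
  g(x) = 3*x^2 - x/5 + 2.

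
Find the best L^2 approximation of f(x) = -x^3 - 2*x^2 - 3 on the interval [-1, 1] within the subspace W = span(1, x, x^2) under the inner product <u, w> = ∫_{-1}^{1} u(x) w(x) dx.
g(x) = -2*x^2 - 3*x/5 - 3

The best approximation g ∈ W is the orthogonal projection of f onto W. Writing g = a_0 + a_1 x + a_2 x^2, the coefficients solve the normal equations G · a = b where
  G_{ij} = <φ_i, φ_j> and b_i = <f, φ_i>, with φ_0 = 1, φ_1 = x, φ_2 = x^2.
G =
  [2, 0, 2/3]
  [0, 2/3, 0]
  [2/3, 0, 2/5],
b = (-22/3, -2/5, -14/5).
Solving gives a_0 = -3, a_1 = -3/5, a_2 = -2, so
  g(x) = -2*x^2 - 3*x/5 - 3.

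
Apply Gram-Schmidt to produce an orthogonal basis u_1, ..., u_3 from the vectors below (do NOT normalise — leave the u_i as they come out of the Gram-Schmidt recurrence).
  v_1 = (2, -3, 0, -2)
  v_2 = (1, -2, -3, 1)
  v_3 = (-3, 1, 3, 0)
Orthogonal basis:
  u_1 = (2, -3, 0, -2)
  u_2 = (5/17, -16/17, -3, 29/17)
  u_3 = (-371/219, -302/219, 35/73, 82/219)

Apply the Gram-Schmidt recurrence
  u_1 = v_1
  u_i = v_i − Σ_{j<i} ((v_i · u_j) / (u_j · u_j)) · u_j.

Step by step this gives:
  u_1 = (2, -3, 0, -2)
  u_2 = (5/17, -16/17, -3, 29/17)
  u_3 = (-371/219, -302/219, 35/73, 82/219)

Orthogonality check:
  u_2 · u_1 = 0 (should be 0)
  u_3 · u_1 = 0 (should be 0)
  u_3 · u_2 = 0 (should be 0)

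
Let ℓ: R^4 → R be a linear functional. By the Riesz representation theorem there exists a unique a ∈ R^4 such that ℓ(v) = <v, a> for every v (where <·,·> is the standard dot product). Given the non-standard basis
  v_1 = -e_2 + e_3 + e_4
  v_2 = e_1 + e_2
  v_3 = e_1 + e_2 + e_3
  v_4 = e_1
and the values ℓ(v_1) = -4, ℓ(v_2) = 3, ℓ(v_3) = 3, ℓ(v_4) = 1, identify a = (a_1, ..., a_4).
a = (1, 2, 0, -2)

Write a = (a_1, ..., a_4) in the standard basis. For each basis vector v_i, ℓ(v_i) = <v_i, a> is a linear equation in the a_j's. Collect the n equations into a matrix system V a = ℓ, where row i of V is v_i (expressed in the standard basis). Since V is invertible (lower-triangular with 1s on the diagonal, up to permutation), solve by back-substitution:
  V =
[[0, -1, 1, 1],
 [1, 1, 0, 0],
 [1, 1, 1, 0],
 [1, 0, 0, 0]]
  V a = (-4, 3, 3, 1)
Solving gives a = (1, 2, 0, -2).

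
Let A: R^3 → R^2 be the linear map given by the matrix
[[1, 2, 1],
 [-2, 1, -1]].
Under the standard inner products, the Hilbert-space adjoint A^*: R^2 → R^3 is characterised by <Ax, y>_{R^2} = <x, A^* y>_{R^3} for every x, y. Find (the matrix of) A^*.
A^* = A^T =
[[1, -2],
 [2, 1],
 [1, -1]]

For real matrices with standard dot products, the defining identity <Ax, y> = <x, A^* y> gives (Ax)^T y = x^T (A^*) y, i.e. x^T A^T y = x^T (A^*) y. Since this holds for all x, y, we must have A^* = A^T. Therefore
A^* =
[[1, -2],
 [2, 1],
 [1, -1]].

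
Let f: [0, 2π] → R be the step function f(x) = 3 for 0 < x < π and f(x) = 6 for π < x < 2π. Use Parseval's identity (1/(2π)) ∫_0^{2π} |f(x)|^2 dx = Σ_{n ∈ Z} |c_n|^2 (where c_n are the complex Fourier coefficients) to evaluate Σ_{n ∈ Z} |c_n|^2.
Σ |c_n|^2 = 45/2

Parseval equates the L^2 energy of f (normalised by 1/(2π)) with the ℓ^2 sum of its Fourier coefficients: (1/(2π)) ∫_0^{2π} |f|^2 = Σ |c_n|^2.
Compute the left side: (1/(2π)) [∫_0^π 3^2 dx + ∫_π^{2π} 6^2 dx] = (1/(2π)) · (9π + 36π) = (9 + 36)/2 = 45/2.
So Σ_{n ∈ Z} |c_n|^2 = 45/2.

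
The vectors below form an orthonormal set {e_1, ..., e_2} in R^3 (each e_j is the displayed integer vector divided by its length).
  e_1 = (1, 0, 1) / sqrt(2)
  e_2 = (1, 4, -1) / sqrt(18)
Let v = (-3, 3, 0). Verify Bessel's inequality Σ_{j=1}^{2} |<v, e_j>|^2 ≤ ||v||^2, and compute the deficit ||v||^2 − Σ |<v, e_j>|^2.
Σ |<v, e_j>|^2 = 9; ||v||^2 = 18; deficit = 9

Write each e_j = u_j / sqrt(<u_j, u_j>) where u_j is the displayed integer vector. Then <v, e_j> = <v, u_j> / sqrt(<u_j, u_j>), so |<v, e_j>|^2 = <v, u_j>^2 / <u_j, u_j>.
Coefficients: <v, e_1> = -3/sqrt(2), <v, e_2> = 9/sqrt(18).
Square and sum: Σ |<v, e_j>|^2 = 9.
Compute ||v||^2 = v·v = 18.
Deficit = 18 − 9 = 9 ≥ 0, confirming Bessel's inequality. (The deficit equals ||v − Σ <v,e_j> e_j||^2, the squared distance from v to span{e_j}.)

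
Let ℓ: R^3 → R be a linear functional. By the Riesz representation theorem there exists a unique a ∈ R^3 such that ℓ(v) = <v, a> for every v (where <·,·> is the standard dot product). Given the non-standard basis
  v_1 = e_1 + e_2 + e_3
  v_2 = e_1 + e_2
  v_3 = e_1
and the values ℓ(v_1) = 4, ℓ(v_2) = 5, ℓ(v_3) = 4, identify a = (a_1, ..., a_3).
a = (4, 1, -1)

Write a = (a_1, ..., a_3) in the standard basis. For each basis vector v_i, ℓ(v_i) = <v_i, a> is a linear equation in the a_j's. Collect the n equations into a matrix system V a = ℓ, where row i of V is v_i (expressed in the standard basis). Since V is invertible (lower-triangular with 1s on the diagonal, up to permutation), solve by back-substitution:
  V =
[[1, 1, 1],
 [1, 1, 0],
 [1, 0, 0]]
  V a = (4, 5, 4)
Solving gives a = (4, 1, -1).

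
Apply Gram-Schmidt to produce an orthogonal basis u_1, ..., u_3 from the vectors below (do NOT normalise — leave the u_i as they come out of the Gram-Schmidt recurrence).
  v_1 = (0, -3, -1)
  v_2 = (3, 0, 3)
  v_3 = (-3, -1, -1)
Orthogonal basis:
  u_1 = (0, -3, -1)
  u_2 = (3, -9/10, 27/10)
  u_3 = (-21/19, -7/19, 21/19)

Apply the Gram-Schmidt recurrence
  u_1 = v_1
  u_i = v_i − Σ_{j<i} ((v_i · u_j) / (u_j · u_j)) · u_j.

Step by step this gives:
  u_1 = (0, -3, -1)
  u_2 = (3, -9/10, 27/10)
  u_3 = (-21/19, -7/19, 21/19)

Orthogonality check:
  u_2 · u_1 = 0 (should be 0)
  u_3 · u_1 = 0 (should be 0)
  u_3 · u_2 = 0 (should be 0)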